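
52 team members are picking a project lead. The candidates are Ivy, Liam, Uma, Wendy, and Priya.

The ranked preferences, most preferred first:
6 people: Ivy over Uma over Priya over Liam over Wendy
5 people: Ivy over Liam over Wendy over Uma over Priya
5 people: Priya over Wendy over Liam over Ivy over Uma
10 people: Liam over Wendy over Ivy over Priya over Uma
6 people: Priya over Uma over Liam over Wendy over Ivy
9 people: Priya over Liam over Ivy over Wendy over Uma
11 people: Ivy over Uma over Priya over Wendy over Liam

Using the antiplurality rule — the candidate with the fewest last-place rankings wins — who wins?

Last-place votes: Ivy 6, Liam 11, Uma 24, Wendy 6, Priya 5.

Priya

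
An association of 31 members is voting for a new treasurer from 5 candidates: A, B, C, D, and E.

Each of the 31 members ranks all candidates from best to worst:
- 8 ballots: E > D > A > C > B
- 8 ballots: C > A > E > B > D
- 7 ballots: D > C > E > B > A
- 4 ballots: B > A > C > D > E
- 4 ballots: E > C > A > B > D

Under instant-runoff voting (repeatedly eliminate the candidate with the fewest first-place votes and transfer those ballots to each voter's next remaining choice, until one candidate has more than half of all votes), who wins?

C

Round 1: A 0, B 4, C 8, D 7, E 12. A eliminated.
Round 2: B 4, C 8, D 7, E 12. B eliminated.
Round 3: C 12, D 7, E 12. D eliminated.
Round 4: C 19, E 12. C has a majority (≥16).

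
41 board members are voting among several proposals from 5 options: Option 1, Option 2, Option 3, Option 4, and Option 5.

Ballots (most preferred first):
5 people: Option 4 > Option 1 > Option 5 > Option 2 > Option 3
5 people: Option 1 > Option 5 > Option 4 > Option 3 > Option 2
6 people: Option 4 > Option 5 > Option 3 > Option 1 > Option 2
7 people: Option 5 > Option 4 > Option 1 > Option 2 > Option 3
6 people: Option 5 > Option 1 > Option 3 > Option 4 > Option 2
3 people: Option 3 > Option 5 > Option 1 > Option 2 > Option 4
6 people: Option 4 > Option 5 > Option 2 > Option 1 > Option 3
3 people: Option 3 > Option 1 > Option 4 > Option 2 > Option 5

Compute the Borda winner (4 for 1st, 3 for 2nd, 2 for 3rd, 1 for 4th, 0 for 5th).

Option 1: 5×3 + 5×4 + 6×1 + 7×2 + 6×3 + 3×2 + 6×1 + 3×3 = 94
Option 2: 5×1 + 5×0 + 6×0 + 7×1 + 6×0 + 3×1 + 6×2 + 3×1 = 30
Option 3: 5×0 + 5×1 + 6×2 + 7×0 + 6×2 + 3×4 + 6×0 + 3×4 = 53
Option 4: 5×4 + 5×2 + 6×4 + 7×3 + 6×1 + 3×0 + 6×4 + 3×2 = 111
Option 5: 5×2 + 5×3 + 6×3 + 7×4 + 6×4 + 3×3 + 6×3 + 3×0 = 122

Option 5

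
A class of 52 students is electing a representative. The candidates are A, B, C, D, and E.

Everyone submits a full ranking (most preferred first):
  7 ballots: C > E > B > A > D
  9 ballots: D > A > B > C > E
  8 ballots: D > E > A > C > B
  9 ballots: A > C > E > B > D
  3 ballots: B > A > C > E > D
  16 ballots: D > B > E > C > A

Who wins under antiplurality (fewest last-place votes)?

Last-place votes: A 16, B 8, C 0, D 19, E 9.

C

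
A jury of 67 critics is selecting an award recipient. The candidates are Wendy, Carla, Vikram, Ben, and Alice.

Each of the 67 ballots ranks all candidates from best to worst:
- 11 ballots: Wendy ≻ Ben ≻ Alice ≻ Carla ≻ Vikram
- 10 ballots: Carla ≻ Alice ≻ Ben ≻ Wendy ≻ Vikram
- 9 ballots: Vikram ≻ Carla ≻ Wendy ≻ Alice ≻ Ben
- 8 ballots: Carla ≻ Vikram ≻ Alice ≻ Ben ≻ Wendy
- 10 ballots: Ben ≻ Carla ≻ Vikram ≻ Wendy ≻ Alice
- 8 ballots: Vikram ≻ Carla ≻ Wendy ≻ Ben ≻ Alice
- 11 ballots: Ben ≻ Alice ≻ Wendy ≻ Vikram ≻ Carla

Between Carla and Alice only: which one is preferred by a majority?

Carla

Carla is ranked above Alice on 45 ballots; Alice above Carla on 22.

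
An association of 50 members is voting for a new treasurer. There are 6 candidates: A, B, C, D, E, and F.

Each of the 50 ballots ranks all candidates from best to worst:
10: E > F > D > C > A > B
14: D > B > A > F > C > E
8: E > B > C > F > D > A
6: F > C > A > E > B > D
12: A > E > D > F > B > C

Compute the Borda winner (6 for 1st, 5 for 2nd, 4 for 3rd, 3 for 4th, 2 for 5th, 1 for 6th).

E

A: 10×2 + 14×4 + 8×1 + 6×4 + 12×6 = 180
B: 10×1 + 14×5 + 8×5 + 6×2 + 12×2 = 156
C: 10×3 + 14×2 + 8×4 + 6×5 + 12×1 = 132
D: 10×4 + 14×6 + 8×2 + 6×1 + 12×4 = 194
E: 10×6 + 14×1 + 8×6 + 6×3 + 12×5 = 200
F: 10×5 + 14×3 + 8×3 + 6×6 + 12×3 = 188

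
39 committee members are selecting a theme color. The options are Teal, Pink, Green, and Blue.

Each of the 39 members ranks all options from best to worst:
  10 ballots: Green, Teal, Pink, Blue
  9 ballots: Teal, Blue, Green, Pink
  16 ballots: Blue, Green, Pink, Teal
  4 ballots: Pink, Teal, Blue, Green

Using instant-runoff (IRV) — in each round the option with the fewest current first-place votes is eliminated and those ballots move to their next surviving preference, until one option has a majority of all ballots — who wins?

Round 1: Teal 9, Pink 4, Green 10, Blue 16. Pink eliminated.
Round 2: Teal 13, Green 10, Blue 16. Green eliminated.
Round 3: Teal 23, Blue 16. Teal has a majority (≥20).

Teal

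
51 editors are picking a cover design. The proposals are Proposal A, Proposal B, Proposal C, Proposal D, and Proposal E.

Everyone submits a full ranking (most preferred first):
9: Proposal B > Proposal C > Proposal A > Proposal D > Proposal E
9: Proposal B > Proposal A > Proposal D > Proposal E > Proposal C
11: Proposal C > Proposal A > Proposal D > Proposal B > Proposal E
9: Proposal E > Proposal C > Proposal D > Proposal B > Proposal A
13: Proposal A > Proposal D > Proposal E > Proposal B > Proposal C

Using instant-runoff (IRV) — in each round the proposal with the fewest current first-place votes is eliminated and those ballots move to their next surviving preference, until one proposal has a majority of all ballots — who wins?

Round 1: Proposal A 13, Proposal B 18, Proposal C 11, Proposal D 0, Proposal E 9. Proposal D eliminated.
Round 2: Proposal A 13, Proposal B 18, Proposal C 11, Proposal E 9. Proposal E eliminated.
Round 3: Proposal A 13, Proposal B 18, Proposal C 20. Proposal A eliminated.
Round 4: Proposal B 31, Proposal C 20. Proposal B has a majority (≥26).

Proposal B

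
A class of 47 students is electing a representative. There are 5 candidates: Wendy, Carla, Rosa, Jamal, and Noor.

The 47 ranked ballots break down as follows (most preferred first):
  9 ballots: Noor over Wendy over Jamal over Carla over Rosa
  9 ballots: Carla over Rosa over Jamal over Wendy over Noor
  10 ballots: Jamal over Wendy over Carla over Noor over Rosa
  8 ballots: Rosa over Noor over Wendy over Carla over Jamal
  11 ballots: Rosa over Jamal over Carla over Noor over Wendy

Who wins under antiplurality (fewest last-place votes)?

Carla

Last-place votes: Wendy 11, Carla 0, Rosa 19, Jamal 8, Noor 9.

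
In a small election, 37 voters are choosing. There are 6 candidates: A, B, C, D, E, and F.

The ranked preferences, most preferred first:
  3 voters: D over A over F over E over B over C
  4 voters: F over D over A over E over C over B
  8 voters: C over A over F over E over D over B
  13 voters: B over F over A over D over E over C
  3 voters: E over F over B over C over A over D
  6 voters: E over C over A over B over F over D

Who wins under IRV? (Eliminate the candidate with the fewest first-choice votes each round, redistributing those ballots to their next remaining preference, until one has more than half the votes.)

E

Round 1: A 0, B 13, C 8, D 3, E 9, F 4. A eliminated.
Round 2: B 13, C 8, D 3, E 9, F 4. D eliminated.
Round 3: B 13, C 8, E 9, F 7. F eliminated.
Round 4: B 13, C 8, E 16. C eliminated.
Round 5: B 13, E 24. E has a majority (≥19).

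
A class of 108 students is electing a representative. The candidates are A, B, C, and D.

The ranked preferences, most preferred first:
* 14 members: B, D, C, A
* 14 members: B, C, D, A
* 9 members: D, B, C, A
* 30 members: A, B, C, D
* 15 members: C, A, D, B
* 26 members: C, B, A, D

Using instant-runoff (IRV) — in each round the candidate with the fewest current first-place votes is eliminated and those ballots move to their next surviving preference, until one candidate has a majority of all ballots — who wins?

B

Round 1: A 30, B 28, C 41, D 9. D eliminated.
Round 2: A 30, B 37, C 41. A eliminated.
Round 3: B 67, C 41. B has a majority (≥55).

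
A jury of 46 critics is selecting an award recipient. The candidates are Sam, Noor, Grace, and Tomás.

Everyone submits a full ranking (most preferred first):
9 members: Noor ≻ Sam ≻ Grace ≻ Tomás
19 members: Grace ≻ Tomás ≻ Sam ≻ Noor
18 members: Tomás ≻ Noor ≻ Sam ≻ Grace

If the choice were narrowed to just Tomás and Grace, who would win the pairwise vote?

Tomás is ranked above Grace on 18 ballots; Grace above Tomás on 28.

Grace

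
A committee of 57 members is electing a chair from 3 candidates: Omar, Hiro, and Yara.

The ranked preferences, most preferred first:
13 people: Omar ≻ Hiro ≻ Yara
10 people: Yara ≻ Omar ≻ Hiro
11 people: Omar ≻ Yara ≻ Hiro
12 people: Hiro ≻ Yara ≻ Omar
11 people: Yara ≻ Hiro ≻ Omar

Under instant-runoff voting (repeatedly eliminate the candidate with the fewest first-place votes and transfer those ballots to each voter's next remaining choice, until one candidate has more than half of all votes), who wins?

Round 1: Omar 24, Hiro 12, Yara 21. Hiro eliminated.
Round 2: Omar 24, Yara 33. Yara has a majority (≥29).

Yara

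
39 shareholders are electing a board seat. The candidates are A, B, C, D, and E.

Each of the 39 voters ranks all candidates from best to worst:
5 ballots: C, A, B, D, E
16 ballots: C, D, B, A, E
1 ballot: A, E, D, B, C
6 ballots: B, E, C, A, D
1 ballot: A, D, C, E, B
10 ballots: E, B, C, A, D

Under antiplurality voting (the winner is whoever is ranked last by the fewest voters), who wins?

A

Last-place votes: A 0, B 1, C 1, D 16, E 21.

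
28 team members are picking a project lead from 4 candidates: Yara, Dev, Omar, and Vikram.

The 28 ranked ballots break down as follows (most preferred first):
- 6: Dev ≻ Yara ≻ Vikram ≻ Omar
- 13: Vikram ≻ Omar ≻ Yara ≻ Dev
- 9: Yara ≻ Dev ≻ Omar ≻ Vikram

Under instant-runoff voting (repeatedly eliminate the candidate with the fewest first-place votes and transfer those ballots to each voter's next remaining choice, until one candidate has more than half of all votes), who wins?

Yara

Round 1: Yara 9, Dev 6, Omar 0, Vikram 13. Omar eliminated.
Round 2: Yara 9, Dev 6, Vikram 13. Dev eliminated.
Round 3: Yara 15, Vikram 13. Yara has a majority (≥15).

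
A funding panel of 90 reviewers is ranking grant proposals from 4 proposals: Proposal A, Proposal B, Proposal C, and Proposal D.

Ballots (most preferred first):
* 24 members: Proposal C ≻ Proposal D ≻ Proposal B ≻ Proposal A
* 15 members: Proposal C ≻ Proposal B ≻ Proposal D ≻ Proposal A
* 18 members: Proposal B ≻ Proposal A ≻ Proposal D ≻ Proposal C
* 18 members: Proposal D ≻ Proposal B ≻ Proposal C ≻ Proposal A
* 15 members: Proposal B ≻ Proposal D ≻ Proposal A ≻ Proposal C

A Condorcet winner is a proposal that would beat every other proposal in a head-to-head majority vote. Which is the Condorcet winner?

Proposal B

Proposal B vs Proposal A: 90–0
Proposal B vs Proposal C: 51–39
Proposal B vs Proposal D: 48–42
Proposal B beats every other proposal.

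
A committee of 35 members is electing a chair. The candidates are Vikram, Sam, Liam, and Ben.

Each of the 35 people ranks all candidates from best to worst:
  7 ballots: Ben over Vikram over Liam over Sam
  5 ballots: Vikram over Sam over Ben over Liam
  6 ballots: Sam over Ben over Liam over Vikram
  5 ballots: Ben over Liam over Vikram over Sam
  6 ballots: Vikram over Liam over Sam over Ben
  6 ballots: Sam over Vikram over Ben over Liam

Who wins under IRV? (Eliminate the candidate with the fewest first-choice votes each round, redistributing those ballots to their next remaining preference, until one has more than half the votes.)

Round 1: Vikram 11, Sam 12, Liam 0, Ben 12. Liam eliminated.
Round 2: Vikram 11, Sam 12, Ben 12. Vikram eliminated.
Round 3: Sam 23, Ben 12. Sam has a majority (≥18).

Sam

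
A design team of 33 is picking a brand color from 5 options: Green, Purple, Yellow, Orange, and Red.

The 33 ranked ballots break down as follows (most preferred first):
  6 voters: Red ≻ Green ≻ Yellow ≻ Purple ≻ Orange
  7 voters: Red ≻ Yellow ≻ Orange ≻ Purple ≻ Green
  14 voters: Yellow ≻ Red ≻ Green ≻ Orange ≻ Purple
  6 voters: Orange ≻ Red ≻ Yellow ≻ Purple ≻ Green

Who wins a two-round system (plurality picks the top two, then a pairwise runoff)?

Round 1 first-place votes: Green 0, Purple 0, Yellow 14, Orange 6, Red 13. Yellow and Red advance.
Runoff: Yellow is ranked above Red on 14 ballots, Red above Yellow on 19.

Red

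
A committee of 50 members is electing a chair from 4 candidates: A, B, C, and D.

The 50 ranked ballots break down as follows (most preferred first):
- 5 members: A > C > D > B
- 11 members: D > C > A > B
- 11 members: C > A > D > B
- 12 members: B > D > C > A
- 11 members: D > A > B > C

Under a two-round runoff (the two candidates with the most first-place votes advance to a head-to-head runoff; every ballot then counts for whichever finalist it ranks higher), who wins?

D

Round 1 first-place votes: A 5, B 12, C 11, D 22. D and B advance.
Runoff: D is ranked above B on 38 ballots, B above D on 12.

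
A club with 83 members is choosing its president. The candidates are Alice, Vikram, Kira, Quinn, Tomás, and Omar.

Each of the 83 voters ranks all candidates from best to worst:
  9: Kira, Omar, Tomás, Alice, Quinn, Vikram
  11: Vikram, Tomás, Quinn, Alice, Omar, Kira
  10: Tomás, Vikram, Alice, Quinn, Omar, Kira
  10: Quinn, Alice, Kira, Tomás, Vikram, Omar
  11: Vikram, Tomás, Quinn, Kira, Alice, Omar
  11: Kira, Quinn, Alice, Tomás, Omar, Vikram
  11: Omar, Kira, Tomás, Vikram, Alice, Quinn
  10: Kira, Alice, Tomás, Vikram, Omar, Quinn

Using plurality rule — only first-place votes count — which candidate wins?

Kira

First-place votes: Alice 0, Vikram 22, Kira 30, Quinn 10, Tomás 10, Omar 11.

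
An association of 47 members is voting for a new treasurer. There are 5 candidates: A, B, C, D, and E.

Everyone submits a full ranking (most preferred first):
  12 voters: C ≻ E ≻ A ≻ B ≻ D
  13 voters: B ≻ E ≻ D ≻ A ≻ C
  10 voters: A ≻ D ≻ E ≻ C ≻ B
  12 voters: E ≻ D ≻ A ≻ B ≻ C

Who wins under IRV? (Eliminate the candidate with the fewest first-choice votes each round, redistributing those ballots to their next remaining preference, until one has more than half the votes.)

E

Round 1: A 10, B 13, C 12, D 0, E 12. D eliminated.
Round 2: A 10, B 13, C 12, E 12. A eliminated.
Round 3: B 13, C 12, E 22. C eliminated.
Round 4: B 13, E 34. E has a majority (≥24).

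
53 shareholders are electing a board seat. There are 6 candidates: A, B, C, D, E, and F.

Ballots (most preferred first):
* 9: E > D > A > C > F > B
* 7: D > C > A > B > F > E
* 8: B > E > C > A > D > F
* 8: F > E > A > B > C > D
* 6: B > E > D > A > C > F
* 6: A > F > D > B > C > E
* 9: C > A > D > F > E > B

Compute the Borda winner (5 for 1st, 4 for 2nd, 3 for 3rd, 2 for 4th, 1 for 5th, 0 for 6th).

A: 9×3 + 7×3 + 8×2 + 8×3 + 6×2 + 6×5 + 9×4 = 166
B: 9×0 + 7×2 + 8×5 + 8×2 + 6×5 + 6×2 + 9×0 = 112
C: 9×2 + 7×4 + 8×3 + 8×1 + 6×1 + 6×1 + 9×5 = 135
D: 9×4 + 7×5 + 8×1 + 8×0 + 6×3 + 6×3 + 9×3 = 142
E: 9×5 + 7×0 + 8×4 + 8×4 + 6×4 + 6×0 + 9×1 = 142
F: 9×1 + 7×1 + 8×0 + 8×5 + 6×0 + 6×4 + 9×2 = 98

A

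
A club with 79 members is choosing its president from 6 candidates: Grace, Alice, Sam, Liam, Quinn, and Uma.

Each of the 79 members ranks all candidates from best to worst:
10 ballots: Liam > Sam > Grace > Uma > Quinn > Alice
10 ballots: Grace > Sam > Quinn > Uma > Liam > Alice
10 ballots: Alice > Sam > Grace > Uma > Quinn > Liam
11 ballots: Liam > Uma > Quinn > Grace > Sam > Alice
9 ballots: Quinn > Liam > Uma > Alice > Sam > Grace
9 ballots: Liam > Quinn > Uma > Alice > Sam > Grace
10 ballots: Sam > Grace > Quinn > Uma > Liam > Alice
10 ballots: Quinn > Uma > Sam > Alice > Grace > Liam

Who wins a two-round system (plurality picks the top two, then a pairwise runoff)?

Round 1 first-place votes: Grace 10, Alice 10, Sam 10, Liam 30, Quinn 19, Uma 0. Liam and Quinn advance.
Runoff: Liam is ranked above Quinn on 30 ballots, Quinn above Liam on 49.

Quinn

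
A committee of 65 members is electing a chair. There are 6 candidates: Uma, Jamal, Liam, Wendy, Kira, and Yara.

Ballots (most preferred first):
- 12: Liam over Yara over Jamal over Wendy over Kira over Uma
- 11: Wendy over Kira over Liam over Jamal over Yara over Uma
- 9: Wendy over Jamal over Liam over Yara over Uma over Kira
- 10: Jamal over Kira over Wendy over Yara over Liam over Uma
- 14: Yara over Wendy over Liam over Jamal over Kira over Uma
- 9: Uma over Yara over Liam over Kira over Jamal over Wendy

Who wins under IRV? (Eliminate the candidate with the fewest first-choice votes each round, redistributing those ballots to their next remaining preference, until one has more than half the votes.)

Yara

Round 1: Uma 9, Jamal 10, Liam 12, Wendy 20, Kira 0, Yara 14. Kira eliminated.
Round 2: Uma 9, Jamal 10, Liam 12, Wendy 20, Yara 14. Uma eliminated.
Round 3: Jamal 10, Liam 12, Wendy 20, Yara 23. Jamal eliminated.
Round 4: Liam 12, Wendy 30, Yara 23. Liam eliminated.
Round 5: Wendy 30, Yara 35. Yara has a majority (≥33).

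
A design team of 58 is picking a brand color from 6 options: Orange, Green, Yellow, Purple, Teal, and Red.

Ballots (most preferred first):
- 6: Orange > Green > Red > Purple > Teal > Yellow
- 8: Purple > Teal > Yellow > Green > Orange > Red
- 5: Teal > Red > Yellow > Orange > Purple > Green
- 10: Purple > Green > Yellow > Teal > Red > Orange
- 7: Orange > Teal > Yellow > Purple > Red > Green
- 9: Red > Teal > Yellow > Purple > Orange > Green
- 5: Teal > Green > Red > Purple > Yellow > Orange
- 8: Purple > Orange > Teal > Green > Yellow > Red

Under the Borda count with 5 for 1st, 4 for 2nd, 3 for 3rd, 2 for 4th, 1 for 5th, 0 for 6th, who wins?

Teal

Orange: 6×5 + 8×1 + 5×2 + 10×0 + 7×5 + 9×1 + 5×0 + 8×4 = 124
Green: 6×4 + 8×2 + 5×0 + 10×4 + 7×0 + 9×0 + 5×4 + 8×2 = 116
Yellow: 6×0 + 8×3 + 5×3 + 10×3 + 7×3 + 9×3 + 5×1 + 8×1 = 130
Purple: 6×2 + 8×5 + 5×1 + 10×5 + 7×2 + 9×2 + 5×2 + 8×5 = 189
Teal: 6×1 + 8×4 + 5×5 + 10×2 + 7×4 + 9×4 + 5×5 + 8×3 = 196
Red: 6×3 + 8×0 + 5×4 + 10×1 + 7×1 + 9×5 + 5×3 + 8×0 = 115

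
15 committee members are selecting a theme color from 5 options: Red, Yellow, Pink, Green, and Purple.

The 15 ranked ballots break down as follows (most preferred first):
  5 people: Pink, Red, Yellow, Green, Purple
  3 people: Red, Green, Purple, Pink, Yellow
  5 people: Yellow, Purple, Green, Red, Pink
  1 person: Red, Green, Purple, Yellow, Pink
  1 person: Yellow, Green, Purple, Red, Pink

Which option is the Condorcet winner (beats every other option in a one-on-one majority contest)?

Red vs Yellow: 9–6
Red vs Pink: 10–5
Red vs Green: 9–6
Red vs Purple: 9–6
Red beats every other option.

Red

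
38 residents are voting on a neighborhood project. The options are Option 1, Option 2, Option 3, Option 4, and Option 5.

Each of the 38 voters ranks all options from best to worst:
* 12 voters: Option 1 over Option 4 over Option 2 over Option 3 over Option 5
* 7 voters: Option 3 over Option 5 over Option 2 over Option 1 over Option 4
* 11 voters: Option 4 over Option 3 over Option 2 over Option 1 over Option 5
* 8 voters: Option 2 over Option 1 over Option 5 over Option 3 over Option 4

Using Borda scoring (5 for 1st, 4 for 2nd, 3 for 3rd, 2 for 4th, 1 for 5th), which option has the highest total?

Option 2

Option 1: 12×5 + 7×2 + 11×2 + 8×4 = 128
Option 2: 12×3 + 7×3 + 11×3 + 8×5 = 130
Option 3: 12×2 + 7×5 + 11×4 + 8×2 = 119
Option 4: 12×4 + 7×1 + 11×5 + 8×1 = 118
Option 5: 12×1 + 7×4 + 11×1 + 8×3 = 75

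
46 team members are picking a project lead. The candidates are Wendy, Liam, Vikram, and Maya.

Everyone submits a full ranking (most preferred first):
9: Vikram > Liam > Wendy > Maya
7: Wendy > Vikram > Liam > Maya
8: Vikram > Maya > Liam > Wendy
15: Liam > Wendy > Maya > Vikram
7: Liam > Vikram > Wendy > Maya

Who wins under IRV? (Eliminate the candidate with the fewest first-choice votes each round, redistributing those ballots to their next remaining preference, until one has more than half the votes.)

Round 1: Wendy 7, Liam 22, Vikram 17, Maya 0. Maya eliminated.
Round 2: Wendy 7, Liam 22, Vikram 17. Wendy eliminated.
Round 3: Liam 22, Vikram 24. Vikram has a majority (≥24).

Vikram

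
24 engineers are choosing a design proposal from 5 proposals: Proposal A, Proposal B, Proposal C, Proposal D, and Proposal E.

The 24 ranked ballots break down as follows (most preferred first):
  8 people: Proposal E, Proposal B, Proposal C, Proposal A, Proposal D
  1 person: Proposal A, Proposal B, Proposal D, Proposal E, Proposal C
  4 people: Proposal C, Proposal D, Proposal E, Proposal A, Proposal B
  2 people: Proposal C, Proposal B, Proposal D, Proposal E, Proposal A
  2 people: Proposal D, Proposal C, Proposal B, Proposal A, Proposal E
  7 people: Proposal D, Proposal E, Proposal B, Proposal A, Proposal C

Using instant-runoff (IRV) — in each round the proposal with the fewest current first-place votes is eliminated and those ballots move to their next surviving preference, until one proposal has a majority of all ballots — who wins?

Round 1: Proposal A 1, Proposal B 0, Proposal C 6, Proposal D 9, Proposal E 8. Proposal B eliminated.
Round 2: Proposal A 1, Proposal C 6, Proposal D 9, Proposal E 8. Proposal A eliminated.
Round 3: Proposal C 6, Proposal D 10, Proposal E 8. Proposal C eliminated.
Round 4: Proposal D 16, Proposal E 8. Proposal D has a majority (≥13).

Proposal D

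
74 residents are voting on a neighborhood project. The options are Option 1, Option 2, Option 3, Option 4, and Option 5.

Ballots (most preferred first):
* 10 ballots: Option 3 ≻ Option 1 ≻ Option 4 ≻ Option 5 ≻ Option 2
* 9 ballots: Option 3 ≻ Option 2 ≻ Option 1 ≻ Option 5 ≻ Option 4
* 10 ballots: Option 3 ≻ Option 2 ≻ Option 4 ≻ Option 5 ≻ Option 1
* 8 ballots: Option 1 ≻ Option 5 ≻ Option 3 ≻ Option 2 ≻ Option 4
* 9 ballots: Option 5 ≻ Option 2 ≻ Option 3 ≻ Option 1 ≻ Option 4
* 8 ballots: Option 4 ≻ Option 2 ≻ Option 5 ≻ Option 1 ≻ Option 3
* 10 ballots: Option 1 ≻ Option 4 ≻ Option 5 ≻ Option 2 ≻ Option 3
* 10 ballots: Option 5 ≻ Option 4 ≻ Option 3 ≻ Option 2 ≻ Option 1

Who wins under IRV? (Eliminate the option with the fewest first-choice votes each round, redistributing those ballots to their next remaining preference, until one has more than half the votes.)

Option 5

Round 1: Option 1 18, Option 2 0, Option 3 29, Option 4 8, Option 5 19. Option 2 eliminated.
Round 2: Option 1 18, Option 3 29, Option 4 8, Option 5 19. Option 4 eliminated.
Round 3: Option 1 18, Option 3 29, Option 5 27. Option 1 eliminated.
Round 4: Option 3 29, Option 5 45. Option 5 has a majority (≥38).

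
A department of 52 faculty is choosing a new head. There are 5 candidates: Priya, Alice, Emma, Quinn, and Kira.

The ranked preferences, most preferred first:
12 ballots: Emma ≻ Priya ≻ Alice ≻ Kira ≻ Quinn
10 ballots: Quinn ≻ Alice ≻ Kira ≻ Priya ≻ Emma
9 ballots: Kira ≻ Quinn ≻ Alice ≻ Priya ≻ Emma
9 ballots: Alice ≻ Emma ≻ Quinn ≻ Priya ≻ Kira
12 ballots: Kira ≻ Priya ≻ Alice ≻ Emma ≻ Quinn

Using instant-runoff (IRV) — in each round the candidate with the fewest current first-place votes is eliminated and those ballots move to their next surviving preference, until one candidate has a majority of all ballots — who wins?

Kira

Round 1: Priya 0, Alice 9, Emma 12, Quinn 10, Kira 21. Priya eliminated.
Round 2: Alice 9, Emma 12, Quinn 10, Kira 21. Alice eliminated.
Round 3: Emma 21, Quinn 10, Kira 21. Quinn eliminated.
Round 4: Emma 21, Kira 31. Kira has a majority (≥27).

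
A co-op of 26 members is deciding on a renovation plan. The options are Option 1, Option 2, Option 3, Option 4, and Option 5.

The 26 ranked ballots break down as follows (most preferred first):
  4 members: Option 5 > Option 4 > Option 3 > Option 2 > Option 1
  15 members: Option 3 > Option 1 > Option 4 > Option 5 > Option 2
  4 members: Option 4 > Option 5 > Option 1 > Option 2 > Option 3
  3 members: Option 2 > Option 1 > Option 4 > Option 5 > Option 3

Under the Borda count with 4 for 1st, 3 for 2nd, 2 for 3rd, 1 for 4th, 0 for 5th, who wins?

Option 1: 4×0 + 15×3 + 4×2 + 3×3 = 62
Option 2: 4×1 + 15×0 + 4×1 + 3×4 = 20
Option 3: 4×2 + 15×4 + 4×0 + 3×0 = 68
Option 4: 4×3 + 15×2 + 4×4 + 3×2 = 64
Option 5: 4×4 + 15×1 + 4×3 + 3×1 = 46

Option 3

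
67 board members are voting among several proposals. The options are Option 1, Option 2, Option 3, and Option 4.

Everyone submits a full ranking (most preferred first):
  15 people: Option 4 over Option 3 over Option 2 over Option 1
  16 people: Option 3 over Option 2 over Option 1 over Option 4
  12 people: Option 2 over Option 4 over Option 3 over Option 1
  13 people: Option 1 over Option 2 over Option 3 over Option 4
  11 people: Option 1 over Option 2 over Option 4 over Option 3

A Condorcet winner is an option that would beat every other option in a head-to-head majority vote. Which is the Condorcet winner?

Option 2 vs Option 1: 43–24
Option 2 vs Option 3: 36–31
Option 2 vs Option 4: 52–15
Option 2 beats every other option.

Option 2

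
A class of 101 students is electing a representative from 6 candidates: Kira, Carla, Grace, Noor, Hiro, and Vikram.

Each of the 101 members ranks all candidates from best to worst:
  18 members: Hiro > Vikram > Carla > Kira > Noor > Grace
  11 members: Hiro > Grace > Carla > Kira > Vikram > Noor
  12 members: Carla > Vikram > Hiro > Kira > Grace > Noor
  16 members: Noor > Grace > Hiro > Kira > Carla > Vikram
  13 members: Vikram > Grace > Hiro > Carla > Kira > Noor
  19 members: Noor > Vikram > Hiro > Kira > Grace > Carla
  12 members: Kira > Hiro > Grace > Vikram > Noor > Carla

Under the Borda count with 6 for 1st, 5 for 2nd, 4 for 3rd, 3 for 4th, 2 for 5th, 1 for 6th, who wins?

Kira: 18×3 + 11×3 + 12×3 + 16×3 + 13×2 + 19×3 + 12×6 = 326
Carla: 18×4 + 11×4 + 12×6 + 16×2 + 13×3 + 19×1 + 12×1 = 290
Grace: 18×1 + 11×5 + 12×2 + 16×5 + 13×5 + 19×2 + 12×4 = 328
Noor: 18×2 + 11×1 + 12×1 + 16×6 + 13×1 + 19×6 + 12×2 = 306
Hiro: 18×6 + 11×6 + 12×4 + 16×4 + 13×4 + 19×4 + 12×5 = 474
Vikram: 18×5 + 11×2 + 12×5 + 16×1 + 13×6 + 19×5 + 12×3 = 397

Hiro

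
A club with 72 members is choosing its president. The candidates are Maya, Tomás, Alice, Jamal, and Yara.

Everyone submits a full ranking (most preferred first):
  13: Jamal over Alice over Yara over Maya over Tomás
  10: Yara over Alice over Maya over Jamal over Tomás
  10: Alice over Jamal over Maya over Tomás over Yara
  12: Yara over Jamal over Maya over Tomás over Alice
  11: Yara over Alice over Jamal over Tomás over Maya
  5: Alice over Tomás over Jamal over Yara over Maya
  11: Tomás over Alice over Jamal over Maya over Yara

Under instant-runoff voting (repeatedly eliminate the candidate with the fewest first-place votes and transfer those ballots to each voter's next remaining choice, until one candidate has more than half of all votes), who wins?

Round 1: Maya 0, Tomás 11, Alice 15, Jamal 13, Yara 33. Maya eliminated.
Round 2: Tomás 11, Alice 15, Jamal 13, Yara 33. Tomás eliminated.
Round 3: Alice 26, Jamal 13, Yara 33. Jamal eliminated.
Round 4: Alice 39, Yara 33. Alice has a majority (≥37).

Alice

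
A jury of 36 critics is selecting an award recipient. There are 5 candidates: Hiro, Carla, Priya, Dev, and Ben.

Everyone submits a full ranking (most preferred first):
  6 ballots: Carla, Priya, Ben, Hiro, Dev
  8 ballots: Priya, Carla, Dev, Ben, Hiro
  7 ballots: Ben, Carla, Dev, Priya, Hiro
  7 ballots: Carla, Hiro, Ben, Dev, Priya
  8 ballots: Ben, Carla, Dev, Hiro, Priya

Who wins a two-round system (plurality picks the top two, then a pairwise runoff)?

Carla

Round 1 first-place votes: Hiro 0, Carla 13, Priya 8, Dev 0, Ben 15. Ben and Carla advance.
Runoff: Ben is ranked above Carla on 15 ballots, Carla above Ben on 21.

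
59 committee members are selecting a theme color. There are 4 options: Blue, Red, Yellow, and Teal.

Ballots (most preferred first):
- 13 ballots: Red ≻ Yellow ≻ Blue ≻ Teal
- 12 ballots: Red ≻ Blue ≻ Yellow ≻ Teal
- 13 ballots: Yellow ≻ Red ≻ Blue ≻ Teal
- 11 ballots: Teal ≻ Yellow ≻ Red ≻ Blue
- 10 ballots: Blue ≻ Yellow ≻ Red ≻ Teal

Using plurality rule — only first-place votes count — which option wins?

Red

First-place votes: Blue 10, Red 25, Yellow 13, Teal 11.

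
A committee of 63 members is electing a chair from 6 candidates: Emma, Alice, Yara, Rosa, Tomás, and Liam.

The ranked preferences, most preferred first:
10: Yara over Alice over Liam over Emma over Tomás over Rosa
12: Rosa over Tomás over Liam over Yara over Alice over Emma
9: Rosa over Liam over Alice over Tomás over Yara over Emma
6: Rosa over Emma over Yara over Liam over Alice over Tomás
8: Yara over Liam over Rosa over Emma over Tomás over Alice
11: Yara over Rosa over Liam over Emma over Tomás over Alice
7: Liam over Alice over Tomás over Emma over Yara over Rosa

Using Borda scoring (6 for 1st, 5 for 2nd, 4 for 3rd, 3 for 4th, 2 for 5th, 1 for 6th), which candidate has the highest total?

Emma: 10×3 + 12×1 + 9×1 + 6×5 + 8×3 + 11×3 + 7×3 = 159
Alice: 10×5 + 12×2 + 9×4 + 6×2 + 8×1 + 11×1 + 7×5 = 176
Yara: 10×6 + 12×3 + 9×2 + 6×4 + 8×6 + 11×6 + 7×2 = 266
Rosa: 10×1 + 12×6 + 9×6 + 6×6 + 8×4 + 11×5 + 7×1 = 266
Tomás: 10×2 + 12×5 + 9×3 + 6×1 + 8×2 + 11×2 + 7×4 = 179
Liam: 10×4 + 12×4 + 9×5 + 6×3 + 8×5 + 11×4 + 7×6 = 277

Liam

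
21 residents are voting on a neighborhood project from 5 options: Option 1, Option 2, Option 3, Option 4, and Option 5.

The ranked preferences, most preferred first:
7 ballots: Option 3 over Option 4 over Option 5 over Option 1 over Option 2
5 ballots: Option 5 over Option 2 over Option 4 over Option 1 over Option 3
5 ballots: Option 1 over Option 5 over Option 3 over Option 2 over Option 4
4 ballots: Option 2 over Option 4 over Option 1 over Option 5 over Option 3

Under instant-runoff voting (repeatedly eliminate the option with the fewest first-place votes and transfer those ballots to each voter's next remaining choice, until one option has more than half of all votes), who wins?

Round 1: Option 1 5, Option 2 4, Option 3 7, Option 4 0, Option 5 5. Option 4 eliminated.
Round 2: Option 1 5, Option 2 4, Option 3 7, Option 5 5. Option 2 eliminated.
Round 3: Option 1 9, Option 3 7, Option 5 5. Option 5 eliminated.
Round 4: Option 1 14, Option 3 7. Option 1 has a majority (≥11).

Option 1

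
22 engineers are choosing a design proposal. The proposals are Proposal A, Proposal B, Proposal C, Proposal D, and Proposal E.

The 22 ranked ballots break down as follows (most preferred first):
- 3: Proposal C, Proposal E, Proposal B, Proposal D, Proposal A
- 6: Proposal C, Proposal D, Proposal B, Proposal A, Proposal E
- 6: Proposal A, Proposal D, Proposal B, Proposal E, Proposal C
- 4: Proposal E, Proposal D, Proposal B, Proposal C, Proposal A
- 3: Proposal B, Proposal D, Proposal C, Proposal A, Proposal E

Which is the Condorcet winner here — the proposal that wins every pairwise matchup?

Proposal D vs Proposal A: 16–6
Proposal D vs Proposal B: 16–6
Proposal D vs Proposal C: 13–9
Proposal D vs Proposal E: 15–7
Proposal D beats every other proposal.

Proposal D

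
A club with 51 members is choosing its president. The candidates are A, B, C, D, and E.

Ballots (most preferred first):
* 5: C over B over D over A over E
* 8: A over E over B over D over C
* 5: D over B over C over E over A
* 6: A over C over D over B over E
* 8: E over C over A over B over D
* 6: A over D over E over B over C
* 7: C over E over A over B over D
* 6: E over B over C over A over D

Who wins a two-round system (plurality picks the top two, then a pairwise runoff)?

E

Round 1 first-place votes: A 20, B 0, C 12, D 5, E 14. A and E advance.
Runoff: A is ranked above E on 25 ballots, E above A on 26.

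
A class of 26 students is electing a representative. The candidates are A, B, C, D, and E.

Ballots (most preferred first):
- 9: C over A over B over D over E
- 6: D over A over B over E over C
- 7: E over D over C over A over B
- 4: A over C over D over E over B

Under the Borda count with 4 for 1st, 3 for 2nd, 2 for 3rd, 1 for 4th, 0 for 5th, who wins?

A: 9×3 + 6×3 + 7×1 + 4×4 = 68
B: 9×2 + 6×2 + 7×0 + 4×0 = 30
C: 9×4 + 6×0 + 7×2 + 4×3 = 62
D: 9×1 + 6×4 + 7×3 + 4×2 = 62
E: 9×0 + 6×1 + 7×4 + 4×1 = 38

A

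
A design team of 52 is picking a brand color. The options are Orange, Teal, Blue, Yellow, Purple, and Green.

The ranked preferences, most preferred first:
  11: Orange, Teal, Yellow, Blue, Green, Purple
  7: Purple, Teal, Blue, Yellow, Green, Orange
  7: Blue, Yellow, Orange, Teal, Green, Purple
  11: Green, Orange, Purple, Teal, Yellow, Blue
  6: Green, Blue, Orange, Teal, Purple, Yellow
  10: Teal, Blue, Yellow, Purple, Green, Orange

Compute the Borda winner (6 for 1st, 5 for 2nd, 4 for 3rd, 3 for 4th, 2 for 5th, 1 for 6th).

Teal

Orange: 11×6 + 7×1 + 7×4 + 11×5 + 6×4 + 10×1 = 190
Teal: 11×5 + 7×5 + 7×3 + 11×3 + 6×3 + 10×6 = 222
Blue: 11×3 + 7×4 + 7×6 + 11×1 + 6×5 + 10×5 = 194
Yellow: 11×4 + 7×3 + 7×5 + 11×2 + 6×1 + 10×4 = 168
Purple: 11×1 + 7×6 + 7×1 + 11×4 + 6×2 + 10×3 = 146
Green: 11×2 + 7×2 + 7×2 + 11×6 + 6×6 + 10×2 = 172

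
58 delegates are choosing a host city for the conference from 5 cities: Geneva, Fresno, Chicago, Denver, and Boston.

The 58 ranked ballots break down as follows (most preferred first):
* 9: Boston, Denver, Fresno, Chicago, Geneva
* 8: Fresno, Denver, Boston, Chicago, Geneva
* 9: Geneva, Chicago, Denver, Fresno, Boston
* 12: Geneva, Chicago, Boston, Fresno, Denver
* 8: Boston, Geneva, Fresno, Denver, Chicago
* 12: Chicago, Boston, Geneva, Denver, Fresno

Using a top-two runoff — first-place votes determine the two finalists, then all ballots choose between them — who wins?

Round 1 first-place votes: Geneva 21, Fresno 8, Chicago 12, Denver 0, Boston 17. Geneva and Boston advance.
Runoff: Geneva is ranked above Boston on 21 ballots, Boston above Geneva on 37.

Boston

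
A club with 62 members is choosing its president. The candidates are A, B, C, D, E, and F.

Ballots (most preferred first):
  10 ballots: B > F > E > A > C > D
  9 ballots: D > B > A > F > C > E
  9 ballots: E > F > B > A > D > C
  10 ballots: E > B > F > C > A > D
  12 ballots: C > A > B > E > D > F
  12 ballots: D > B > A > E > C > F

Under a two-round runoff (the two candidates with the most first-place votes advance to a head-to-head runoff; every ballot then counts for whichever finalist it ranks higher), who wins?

E

Round 1 first-place votes: A 0, B 10, C 12, D 21, E 19, F 0. D and E advance.
Runoff: D is ranked above E on 21 ballots, E above D on 41.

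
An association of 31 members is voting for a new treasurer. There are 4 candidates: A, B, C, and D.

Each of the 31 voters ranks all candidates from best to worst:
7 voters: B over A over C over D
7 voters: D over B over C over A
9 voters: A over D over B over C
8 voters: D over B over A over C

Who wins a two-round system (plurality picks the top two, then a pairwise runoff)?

A

Round 1 first-place votes: A 9, B 7, C 0, D 15. D and A advance.
Runoff: D is ranked above A on 15 ballots, A above D on 16.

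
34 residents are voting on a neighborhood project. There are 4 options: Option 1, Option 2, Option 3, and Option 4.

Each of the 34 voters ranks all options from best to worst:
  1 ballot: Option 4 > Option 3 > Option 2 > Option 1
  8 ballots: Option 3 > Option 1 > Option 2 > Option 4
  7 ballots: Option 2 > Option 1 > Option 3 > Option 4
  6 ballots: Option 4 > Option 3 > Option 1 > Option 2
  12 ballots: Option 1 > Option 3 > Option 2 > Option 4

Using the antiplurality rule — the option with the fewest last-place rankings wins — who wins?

Option 3

Last-place votes: Option 1 1, Option 2 6, Option 3 0, Option 4 27.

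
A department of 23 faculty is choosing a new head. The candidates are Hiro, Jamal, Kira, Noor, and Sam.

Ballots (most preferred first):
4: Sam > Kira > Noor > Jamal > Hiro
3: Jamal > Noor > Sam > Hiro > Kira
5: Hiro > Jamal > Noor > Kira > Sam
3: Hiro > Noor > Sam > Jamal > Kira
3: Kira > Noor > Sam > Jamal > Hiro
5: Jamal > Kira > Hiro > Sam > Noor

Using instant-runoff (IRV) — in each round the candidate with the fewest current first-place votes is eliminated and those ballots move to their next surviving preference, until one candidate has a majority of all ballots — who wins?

Round 1: Hiro 8, Jamal 8, Kira 3, Noor 0, Sam 4. Noor eliminated.
Round 2: Hiro 8, Jamal 8, Kira 3, Sam 4. Kira eliminated.
Round 3: Hiro 8, Jamal 8, Sam 7. Sam eliminated.
Round 4: Hiro 8, Jamal 15. Jamal has a majority (≥12).

Jamal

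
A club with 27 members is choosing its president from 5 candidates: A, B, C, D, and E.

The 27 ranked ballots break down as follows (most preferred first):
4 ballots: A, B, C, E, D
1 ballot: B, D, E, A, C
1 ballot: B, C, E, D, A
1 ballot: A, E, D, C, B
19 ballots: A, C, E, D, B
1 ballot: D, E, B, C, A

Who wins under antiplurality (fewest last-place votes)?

E

Last-place votes: A 2, B 20, C 1, D 4, E 0.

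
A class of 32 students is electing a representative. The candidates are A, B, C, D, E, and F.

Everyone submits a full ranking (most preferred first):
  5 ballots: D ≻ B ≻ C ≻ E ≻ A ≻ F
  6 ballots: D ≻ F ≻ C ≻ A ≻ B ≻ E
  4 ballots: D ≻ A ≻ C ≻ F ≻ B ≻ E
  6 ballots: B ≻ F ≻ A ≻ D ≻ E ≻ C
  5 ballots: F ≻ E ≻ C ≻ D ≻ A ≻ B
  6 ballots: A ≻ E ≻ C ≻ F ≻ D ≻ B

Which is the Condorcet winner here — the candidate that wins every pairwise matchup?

F vs A: 17–15
F vs B: 21–11
F vs C: 17–15
F vs D: 17–15
F vs E: 21–11
F beats every other candidate.

F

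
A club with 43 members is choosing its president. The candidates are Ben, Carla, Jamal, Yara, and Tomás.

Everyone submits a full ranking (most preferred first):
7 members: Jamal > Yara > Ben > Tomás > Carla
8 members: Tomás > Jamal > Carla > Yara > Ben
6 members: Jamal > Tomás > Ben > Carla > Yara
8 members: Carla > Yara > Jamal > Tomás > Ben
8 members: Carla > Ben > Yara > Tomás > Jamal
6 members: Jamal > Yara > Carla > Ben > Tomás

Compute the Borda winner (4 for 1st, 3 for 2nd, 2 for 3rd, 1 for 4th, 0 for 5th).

Ben: 7×2 + 8×0 + 6×2 + 8×0 + 8×3 + 6×1 = 56
Carla: 7×0 + 8×2 + 6×1 + 8×4 + 8×4 + 6×2 = 98
Jamal: 7×4 + 8×3 + 6×4 + 8×2 + 8×0 + 6×4 = 116
Yara: 7×3 + 8×1 + 6×0 + 8×3 + 8×2 + 6×3 = 87
Tomás: 7×1 + 8×4 + 6×3 + 8×1 + 8×1 + 6×0 = 73

Jamal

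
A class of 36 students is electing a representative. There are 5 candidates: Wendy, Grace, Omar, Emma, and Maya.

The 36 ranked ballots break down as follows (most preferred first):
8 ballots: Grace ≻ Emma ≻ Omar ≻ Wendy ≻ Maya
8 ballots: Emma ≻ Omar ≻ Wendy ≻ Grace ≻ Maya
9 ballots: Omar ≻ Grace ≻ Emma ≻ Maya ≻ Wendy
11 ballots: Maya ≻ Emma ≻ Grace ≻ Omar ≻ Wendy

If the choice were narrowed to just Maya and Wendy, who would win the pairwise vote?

Maya

Maya is ranked above Wendy on 20 ballots; Wendy above Maya on 16.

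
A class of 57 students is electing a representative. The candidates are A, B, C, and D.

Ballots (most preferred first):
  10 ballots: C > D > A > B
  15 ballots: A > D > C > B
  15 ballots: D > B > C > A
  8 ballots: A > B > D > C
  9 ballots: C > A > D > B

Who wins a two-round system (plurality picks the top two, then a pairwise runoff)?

Round 1 first-place votes: A 23, B 0, C 19, D 15. A and C advance.
Runoff: A is ranked above C on 23 ballots, C above A on 34.

C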